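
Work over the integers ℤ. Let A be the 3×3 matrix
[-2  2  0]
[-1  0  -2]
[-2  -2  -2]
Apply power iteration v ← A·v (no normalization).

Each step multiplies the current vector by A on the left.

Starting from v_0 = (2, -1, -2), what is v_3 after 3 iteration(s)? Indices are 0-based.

v_0 = (2, -1, -2).
v_1 = A·v_0 = (-6, 2, 2).
v_2 = A·v_1 = (16, 2, 4).
v_3 = A·v_2 = (-28, -24, -44).

v_3 = (-28, -24, -44)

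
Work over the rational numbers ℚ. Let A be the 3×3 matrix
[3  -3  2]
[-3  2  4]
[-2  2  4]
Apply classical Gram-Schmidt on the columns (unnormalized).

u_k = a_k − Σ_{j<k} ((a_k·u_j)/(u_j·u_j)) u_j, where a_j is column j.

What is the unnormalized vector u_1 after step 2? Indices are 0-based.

Step 1: u_0 = a_0 = (3, -3, -2).
Step 2: u_1 = a_1 − (-19/22)·u_0 = (-9/22, -13/22, 3/11).

u_1 = (-9/22, -13/22, 3/11)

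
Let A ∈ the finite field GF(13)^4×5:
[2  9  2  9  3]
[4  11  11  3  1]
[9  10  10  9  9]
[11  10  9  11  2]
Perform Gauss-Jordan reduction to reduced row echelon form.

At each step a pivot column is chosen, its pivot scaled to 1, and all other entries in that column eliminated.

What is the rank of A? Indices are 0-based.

[1] R0 /= 2  ⇒  (1, 11, 1, 11, 8)
     R1 -= 4·R0  ⇒  (0, 6, 7, 11, 8)
     R2 -= 9·R0  ⇒  (0, 2, 1, 1, 2)
     R3 -= 11·R0  ⇒  (0, 6, 11, 7, 5)
[2] R1 /= 6  ⇒  (0, 1, 12, 4, 10)
     R0 -= 11·R1  ⇒  (1, 0, 12, 6, 2)
     R2 -= 2·R1  ⇒  (0, 0, 3, 6, 8)
     R3 -= 6·R1  ⇒  (0, 0, 4, 9, 10)
[3] R2 /= 3  ⇒  (0, 0, 1, 2, 7)
     R0 -= 12·R2  ⇒  (1, 0, 0, 8, 9)
     R1 -= 12·R2  ⇒  (0, 1, 0, 6, 4)
     R3 -= 4·R2  ⇒  (0, 0, 0, 1, 8)
[4] R3 /= 1  ⇒  (0, 0, 0, 1, 8)
     R0 -= 8·R3  ⇒  (1, 0, 0, 0, 10)
     R1 -= 6·R3  ⇒  (0, 1, 0, 0, 8)
     R2 -= 2·R3  ⇒  (0, 0, 1, 0, 4)

rank = 4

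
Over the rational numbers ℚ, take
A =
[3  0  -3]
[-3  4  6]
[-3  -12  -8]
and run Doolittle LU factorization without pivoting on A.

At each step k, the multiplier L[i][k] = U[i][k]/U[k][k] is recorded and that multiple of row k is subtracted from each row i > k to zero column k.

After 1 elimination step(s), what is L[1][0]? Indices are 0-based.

L[1][0] = -1

Step 1: pivot at (0,0) is 3.
  row1 ← row1 − (-1)·row0  ⇒  L[1][0]=-1, U row1=(0, 4, 3)
  row2 ← row2 − (-1)·row0  ⇒  L[2][0]=-1, U row2=(0, -12, -11)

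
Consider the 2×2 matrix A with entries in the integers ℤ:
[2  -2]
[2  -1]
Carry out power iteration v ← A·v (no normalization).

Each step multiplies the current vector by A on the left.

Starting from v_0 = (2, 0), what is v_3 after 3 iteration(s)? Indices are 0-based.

v_3 = (-8, -4)

v_0 = (2, 0).
v_1 = A·v_0 = (4, 4).
v_2 = A·v_1 = (0, 4).
v_3 = A·v_2 = (-8, -4).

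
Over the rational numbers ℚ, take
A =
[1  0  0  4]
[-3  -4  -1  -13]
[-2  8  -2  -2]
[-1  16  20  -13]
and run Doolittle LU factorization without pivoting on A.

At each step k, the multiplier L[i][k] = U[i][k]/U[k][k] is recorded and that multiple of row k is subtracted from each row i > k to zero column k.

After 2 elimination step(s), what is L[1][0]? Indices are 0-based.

[col 0] pivot 1
  R1 -= -3*R0 → (0, -4, -1, -1)  (L[1][0] := -3)
  R2 -= -2*R0 → (0, 8, -2, 6)  (L[2][0] := -2)
  R3 -= -1*R0 → (0, 16, 20, -9)  (L[3][0] := -1)
[col 1] pivot -4
  R2 -= -2*R1 → (0, 0, -4, 4)  (L[2][1] := -2)
  R3 -= -4*R1 → (0, 0, 16, -13)  (L[3][1] := -4)

L[1][0] = -3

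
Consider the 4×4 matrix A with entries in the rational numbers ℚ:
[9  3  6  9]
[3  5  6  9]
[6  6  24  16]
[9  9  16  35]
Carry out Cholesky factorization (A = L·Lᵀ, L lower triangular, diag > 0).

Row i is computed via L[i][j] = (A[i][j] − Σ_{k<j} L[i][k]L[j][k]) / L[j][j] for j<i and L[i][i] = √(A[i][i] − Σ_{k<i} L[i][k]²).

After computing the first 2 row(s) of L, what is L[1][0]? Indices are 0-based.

L[1][0] = 1

Step 1: L[0][0] = √(9) = 3.
  L[1][0] = (3) / L[0][0] = 1.
Step 2: L[1][1] = √(4) = 2.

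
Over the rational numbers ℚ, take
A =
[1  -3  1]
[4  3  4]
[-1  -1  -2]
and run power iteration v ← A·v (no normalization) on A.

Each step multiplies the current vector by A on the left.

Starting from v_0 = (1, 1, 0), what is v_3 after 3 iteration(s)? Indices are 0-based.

v_0 = (1, 1, 0).
v_1 = A·v_0 = (-2, 7, -2).
v_2 = A·v_1 = (-25, 5, -1).
v_3 = A·v_2 = (-41, -89, 22).

v_3 = (-41, -89, 22)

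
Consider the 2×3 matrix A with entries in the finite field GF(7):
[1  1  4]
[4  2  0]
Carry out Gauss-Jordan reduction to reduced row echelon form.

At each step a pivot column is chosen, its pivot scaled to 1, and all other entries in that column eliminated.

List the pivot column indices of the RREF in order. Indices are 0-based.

pivot(0,0)=1: scale R0 → (1, 1, 4)
  clear (1,0): R1 −= (4)R0 → (0, 5, 5)
pivot(1,1)=5: scale R1 → (0, 1, 1)
  clear (0,1): R0 −= (1)R1 → (1, 0, 3)

pivot columns: 0, 1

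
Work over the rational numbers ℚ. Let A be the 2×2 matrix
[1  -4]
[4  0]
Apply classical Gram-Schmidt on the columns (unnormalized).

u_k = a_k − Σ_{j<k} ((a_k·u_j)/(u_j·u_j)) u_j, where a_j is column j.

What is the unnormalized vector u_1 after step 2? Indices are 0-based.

u_1 = (-64/17, 16/17)

Step 1: u_0 = a_0 = (1, 4).
Step 2: u_1 = a_1 − (-4/17)·u_0 = (-64/17, 16/17).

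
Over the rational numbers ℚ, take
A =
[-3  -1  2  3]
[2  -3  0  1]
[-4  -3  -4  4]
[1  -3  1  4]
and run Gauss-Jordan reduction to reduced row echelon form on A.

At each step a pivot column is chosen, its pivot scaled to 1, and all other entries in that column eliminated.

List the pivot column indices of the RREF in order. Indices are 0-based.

pivot columns: 0, 1, 2, 3

pivot(0,0)=-3: scale R0 → (1, 1/3, -2/3, -1)
  clear (1,0): R1 −= (2)R0 → (0, -11/3, 4/3, 3)
  clear (2,0): R2 −= (-4)R0 → (0, -5/3, -20/3, 0)
  clear (3,0): R3 −= (1)R0 → (0, -10/3, 5/3, 5)
pivot(1,1)=-11/3: scale R1 → (0, 1, -4/11, -9/11)
  clear (0,1): R0 −= (1/3)R1 → (1, 0, -6/11, -8/11)
  clear (2,1): R2 −= (-5/3)R1 → (0, 0, -80/11, -15/11)
  clear (3,1): R3 −= (-10/3)R1 → (0, 0, 5/11, 25/11)
pivot(2,2)=-80/11: scale R2 → (0, 0, 1, 3/16)
  clear (0,2): R0 −= (-6/11)R2 → (1, 0, 0, -5/8)
  clear (1,2): R1 −= (-4/11)R2 → (0, 1, 0, -3/4)
  clear (3,2): R3 −= (5/11)R2 → (0, 0, 0, 35/16)
pivot(3,3)=35/16: scale R3 → (0, 0, 0, 1)
  clear (0,3): R0 −= (-5/8)R3 → (1, 0, 0, 0)
  clear (1,3): R1 −= (-3/4)R3 → (0, 1, 0, 0)
  clear (2,3): R2 −= (3/16)R3 → (0, 0, 1, 0)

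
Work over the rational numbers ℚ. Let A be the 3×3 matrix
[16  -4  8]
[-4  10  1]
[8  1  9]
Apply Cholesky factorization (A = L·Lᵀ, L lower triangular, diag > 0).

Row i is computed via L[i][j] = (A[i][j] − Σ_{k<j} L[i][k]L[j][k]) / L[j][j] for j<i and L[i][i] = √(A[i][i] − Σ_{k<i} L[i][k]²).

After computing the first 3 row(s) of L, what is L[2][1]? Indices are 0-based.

Step 1: L[0][0] = √(16) = 4.
  L[1][0] = (-4) / L[0][0] = -1.
Step 2: L[1][1] = √(9) = 3.
  L[2][0] = (8) / L[0][0] = 2.
  L[2][1] = (3) / L[1][1] = 1.
Step 3: L[2][2] = √(4) = 2.

L[2][1] = 1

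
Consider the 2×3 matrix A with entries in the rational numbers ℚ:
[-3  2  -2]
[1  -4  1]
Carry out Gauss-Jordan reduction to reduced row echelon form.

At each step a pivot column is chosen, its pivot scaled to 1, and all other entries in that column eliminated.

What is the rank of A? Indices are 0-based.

rank = 2

pivot(0,0)=-3: scale R0 → (1, -2/3, 2/3)
  clear (1,0): R1 −= (1)R0 → (0, -10/3, 1/3)
pivot(1,1)=-10/3: scale R1 → (0, 1, -1/10)
  clear (0,1): R0 −= (-2/3)R1 → (1, 0, 3/5)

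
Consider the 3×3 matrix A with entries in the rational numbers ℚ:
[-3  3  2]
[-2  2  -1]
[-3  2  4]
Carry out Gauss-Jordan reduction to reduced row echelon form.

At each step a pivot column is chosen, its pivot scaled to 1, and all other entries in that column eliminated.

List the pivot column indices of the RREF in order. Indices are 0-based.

pivot columns: 0, 1, 2

pivot(0,0)=-3: scale R0 → (1, -1, -2/3)
  clear (1,0): R1 −= (-2)R0 → (0, 0, -7/3)
  clear (2,0): R2 −= (-3)R0 → (0, -1, 2)
pivot(1,1): swap R1↔R2
pivot(1,1)=-1: scale R1 → (0, 1, -2)
  clear (0,1): R0 −= (-1)R1 → (1, 0, -8/3)
pivot(2,2)=-7/3: scale R2 → (0, 0, 1)
  clear (0,2): R0 −= (-8/3)R2 → (1, 0, 0)
  clear (1,2): R1 −= (-2)R2 → (0, 1, 0)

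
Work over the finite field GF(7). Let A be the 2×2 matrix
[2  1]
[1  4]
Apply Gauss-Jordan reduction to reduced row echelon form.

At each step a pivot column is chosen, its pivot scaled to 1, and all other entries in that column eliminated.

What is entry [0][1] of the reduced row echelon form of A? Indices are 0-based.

M[0][1] = 4

step 1: normalize row 0 (÷2) = (1, 4)
  row 1: subtract 1×row0 = (0, 0)
skip col 1 (zero from row 1)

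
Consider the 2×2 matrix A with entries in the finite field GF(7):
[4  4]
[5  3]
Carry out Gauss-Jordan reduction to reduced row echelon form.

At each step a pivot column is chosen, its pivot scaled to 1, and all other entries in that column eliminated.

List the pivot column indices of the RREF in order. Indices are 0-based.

pivot(0,0)=4: scale R0 → (1, 1)
  clear (1,0): R1 −= (5)R0 → (0, 5)
pivot(1,1)=5: scale R1 → (0, 1)
  clear (0,1): R0 −= (1)R1 → (1, 0)

pivot columns: 0, 1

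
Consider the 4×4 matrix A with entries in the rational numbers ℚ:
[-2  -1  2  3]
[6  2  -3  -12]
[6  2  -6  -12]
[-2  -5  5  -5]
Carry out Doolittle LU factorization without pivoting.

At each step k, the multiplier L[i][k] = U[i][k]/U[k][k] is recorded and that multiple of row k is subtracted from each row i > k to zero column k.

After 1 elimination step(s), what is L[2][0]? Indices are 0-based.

Step 1: pivot at (0,0) is -2.
  row1 ← row1 − (-3)·row0  ⇒  L[1][0]=-3, U row1=(0, -1, 3, -3)
  row2 ← row2 − (-3)·row0  ⇒  L[2][0]=-3, U row2=(0, -1, 0, -3)
  row3 ← row3 − (1)·row0  ⇒  L[3][0]=1, U row3=(0, -4, 3, -8)

L[2][0] = -3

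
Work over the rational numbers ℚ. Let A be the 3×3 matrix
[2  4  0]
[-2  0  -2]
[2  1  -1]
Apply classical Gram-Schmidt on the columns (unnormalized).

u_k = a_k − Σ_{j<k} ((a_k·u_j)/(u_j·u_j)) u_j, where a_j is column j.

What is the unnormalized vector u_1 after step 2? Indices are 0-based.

u_1 = (7/3, 5/3, -2/3)

Step 1: u_0 = a_0 = (2, -2, 2).
Step 2: u_1 = a_1 − (5/6)·u_0 = (7/3, 5/3, -2/3).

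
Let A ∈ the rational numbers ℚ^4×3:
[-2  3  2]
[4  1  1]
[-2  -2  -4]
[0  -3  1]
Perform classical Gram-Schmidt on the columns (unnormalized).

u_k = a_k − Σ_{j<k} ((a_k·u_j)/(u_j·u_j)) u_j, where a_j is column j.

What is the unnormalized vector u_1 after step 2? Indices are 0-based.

Step 1: u_0 = a_0 = (-2, 4, -2, 0).
Step 2: u_1 = a_1 − (1/12)·u_0 = (19/6, 2/3, -11/6, -3).

u_1 = (19/6, 2/3, -11/6, -3)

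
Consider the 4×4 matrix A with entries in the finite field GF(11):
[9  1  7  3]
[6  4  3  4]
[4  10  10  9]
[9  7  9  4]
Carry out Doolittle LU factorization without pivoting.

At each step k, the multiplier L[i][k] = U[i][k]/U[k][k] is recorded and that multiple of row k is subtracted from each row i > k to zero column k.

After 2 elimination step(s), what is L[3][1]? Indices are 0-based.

[col 0] pivot 9
  R1 -= 8*R0 → (0, 7, 2, 2)  (L[1][0] := 8)
  R2 -= 9*R0 → (0, 1, 2, 4)  (L[2][0] := 9)
  R3 -= 1*R0 → (0, 6, 2, 1)  (L[3][0] := 1)
[col 1] pivot 7
  R2 -= 8*R1 → (0, 0, 8, 10)  (L[2][1] := 8)
  R3 -= 4*R1 → (0, 0, 5, 4)  (L[3][1] := 4)

L[3][1] = 4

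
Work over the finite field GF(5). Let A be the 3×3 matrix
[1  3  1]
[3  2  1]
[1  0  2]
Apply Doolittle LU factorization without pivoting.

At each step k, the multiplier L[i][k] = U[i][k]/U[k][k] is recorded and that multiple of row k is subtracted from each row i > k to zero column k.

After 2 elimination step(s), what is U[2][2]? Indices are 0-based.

[col 0] pivot 1
  R1 -= 3*R0 → (0, 3, 3)  (L[1][0] := 3)
  R2 -= 1*R0 → (0, 2, 1)  (L[2][0] := 1)
[col 1] pivot 3
  R2 -= 4*R1 → (0, 0, 4)  (L[2][1] := 4)

U[2][2] = 4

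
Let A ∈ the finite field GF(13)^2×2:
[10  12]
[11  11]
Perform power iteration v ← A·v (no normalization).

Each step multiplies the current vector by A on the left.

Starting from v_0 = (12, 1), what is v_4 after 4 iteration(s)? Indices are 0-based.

v_4 = (5, 7)

v_0 = (12, 1).
v_1 = A·v_0 = (2, 0).
v_2 = A·v_1 = (7, 9).
v_3 = A·v_2 = (9, 7).
v_4 = A·v_3 = (5, 7).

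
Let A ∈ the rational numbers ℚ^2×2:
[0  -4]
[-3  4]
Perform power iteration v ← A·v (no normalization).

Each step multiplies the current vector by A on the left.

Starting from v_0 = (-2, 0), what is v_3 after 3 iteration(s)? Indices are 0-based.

v_3 = (-96, 168)

v_0 = (-2, 0).
v_1 = A·v_0 = (0, 6).
v_2 = A·v_1 = (-24, 24).
v_3 = A·v_2 = (-96, 168).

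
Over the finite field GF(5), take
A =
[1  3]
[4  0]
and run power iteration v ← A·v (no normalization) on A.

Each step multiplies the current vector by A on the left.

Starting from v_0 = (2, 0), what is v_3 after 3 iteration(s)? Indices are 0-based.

v_3 = (0, 4)

v_0 = (2, 0).
v_1 = A·v_0 = (2, 3).
v_2 = A·v_1 = (1, 3).
v_3 = A·v_2 = (0, 4).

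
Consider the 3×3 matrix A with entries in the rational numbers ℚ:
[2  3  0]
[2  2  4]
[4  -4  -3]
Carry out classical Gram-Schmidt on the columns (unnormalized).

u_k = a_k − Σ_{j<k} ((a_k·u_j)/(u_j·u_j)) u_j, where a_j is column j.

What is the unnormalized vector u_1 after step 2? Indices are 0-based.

u_1 = (7/2, 5/2, -3)

Step 1: u_0 = a_0 = (2, 2, 4).
Step 2: u_1 = a_1 − (-1/4)·u_0 = (7/2, 5/2, -3).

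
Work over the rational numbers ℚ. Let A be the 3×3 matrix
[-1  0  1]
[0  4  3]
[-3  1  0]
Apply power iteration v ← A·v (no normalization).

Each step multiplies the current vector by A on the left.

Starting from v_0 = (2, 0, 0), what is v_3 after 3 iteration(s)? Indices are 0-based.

v_3 = (10, -54, -6)

v_0 = (2, 0, 0).
v_1 = A·v_0 = (-2, 0, -6).
v_2 = A·v_1 = (-4, -18, 6).
v_3 = A·v_2 = (10, -54, -6).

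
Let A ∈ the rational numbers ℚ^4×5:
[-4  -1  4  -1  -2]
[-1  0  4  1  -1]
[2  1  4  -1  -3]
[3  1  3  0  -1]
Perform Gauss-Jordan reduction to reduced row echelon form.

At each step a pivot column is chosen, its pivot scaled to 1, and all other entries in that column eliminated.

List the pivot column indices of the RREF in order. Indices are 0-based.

step 1: normalize row 0 (÷-4) = (1, 1/4, -1, 1/4, 1/2)
  row 1: subtract -1×row0 = (0, 1/4, 3, 5/4, -1/2)
  row 2: subtract 2×row0 = (0, 1/2, 6, -3/2, -4)
  row 3: subtract 3×row0 = (0, 1/4, 6, -3/4, -5/2)
step 2: normalize row 1 (÷1/4) = (0, 1, 12, 5, -2)
  row 0: subtract 1/4×row1 = (1, 0, -4, -1, 1)
  row 2: subtract 1/2×row1 = (0, 0, 0, -4, -3)
  row 3: subtract 1/4×row1 = (0, 0, 3, -2, -2)
step 3: exchange rows 2,3
step 3: normalize row 2 (÷3) = (0, 0, 1, -2/3, -2/3)
  row 0: subtract -4×row2 = (1, 0, 0, -11/3, -5/3)
  row 1: subtract 12×row2 = (0, 1, 0, 13, 6)
step 4: normalize row 3 (÷-4) = (0, 0, 0, 1, 3/4)
  row 0: subtract -11/3×row3 = (1, 0, 0, 0, 13/12)
  row 1: subtract 13×row3 = (0, 1, 0, 0, -15/4)
  row 2: subtract -2/3×row3 = (0, 0, 1, 0, -1/6)

pivot columns: 0, 1, 2, 3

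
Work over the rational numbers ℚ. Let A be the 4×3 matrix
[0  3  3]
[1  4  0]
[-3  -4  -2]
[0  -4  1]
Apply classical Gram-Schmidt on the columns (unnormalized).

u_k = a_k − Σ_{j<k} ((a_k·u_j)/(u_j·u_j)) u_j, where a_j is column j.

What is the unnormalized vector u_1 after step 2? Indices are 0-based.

u_1 = (3, 12/5, 4/5, -4)

Step 1: u_0 = a_0 = (0, 1, -3, 0).
Step 2: u_1 = a_1 − (8/5)·u_0 = (3, 12/5, 4/5, -4).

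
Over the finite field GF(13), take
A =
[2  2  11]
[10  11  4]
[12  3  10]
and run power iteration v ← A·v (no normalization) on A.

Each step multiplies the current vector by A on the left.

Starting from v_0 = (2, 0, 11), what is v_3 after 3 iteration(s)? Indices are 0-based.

v_3 = (7, 6, 6)

v_0 = (2, 0, 11).
v_1 = A·v_0 = (8, 12, 4).
v_2 = A·v_1 = (6, 7, 3).
v_3 = A·v_2 = (7, 6, 6).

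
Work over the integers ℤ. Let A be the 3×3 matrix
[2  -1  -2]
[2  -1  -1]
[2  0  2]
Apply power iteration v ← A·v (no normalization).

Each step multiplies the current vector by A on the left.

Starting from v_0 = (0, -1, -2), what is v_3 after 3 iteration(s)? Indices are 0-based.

v_3 = (15, 17, 34)

v_0 = (0, -1, -2).
v_1 = A·v_0 = (5, 3, -4).
v_2 = A·v_1 = (15, 11, 2).
v_3 = A·v_2 = (15, 17, 34).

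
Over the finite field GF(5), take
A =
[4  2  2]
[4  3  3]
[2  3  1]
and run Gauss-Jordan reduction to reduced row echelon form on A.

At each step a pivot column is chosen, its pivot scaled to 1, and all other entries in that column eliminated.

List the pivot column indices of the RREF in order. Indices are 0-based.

pivot columns: 0, 1, 2

pivot(0,0)=4: scale R0 → (1, 3, 3)
  clear (1,0): R1 −= (4)R0 → (0, 1, 1)
  clear (2,0): R2 −= (2)R0 → (0, 2, 0)
pivot(1,1)=1: scale R1 → (0, 1, 1)
  clear (0,1): R0 −= (3)R1 → (1, 0, 0)
  clear (2,1): R2 −= (2)R1 → (0, 0, 3)
pivot(2,2)=3: scale R2 → (0, 0, 1)
  clear (1,2): R1 −= (1)R2 → (0, 1, 0)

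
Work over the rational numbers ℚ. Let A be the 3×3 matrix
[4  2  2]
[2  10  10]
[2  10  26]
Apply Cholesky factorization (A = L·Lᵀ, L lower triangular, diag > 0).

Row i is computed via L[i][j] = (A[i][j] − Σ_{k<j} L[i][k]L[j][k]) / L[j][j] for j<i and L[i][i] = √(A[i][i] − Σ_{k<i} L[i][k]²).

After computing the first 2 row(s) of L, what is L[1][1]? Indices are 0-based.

Step 1: L[0][0] = √(4) = 2.
  L[1][0] = (2) / L[0][0] = 1.
Step 2: L[1][1] = √(9) = 3.

L[1][1] = 3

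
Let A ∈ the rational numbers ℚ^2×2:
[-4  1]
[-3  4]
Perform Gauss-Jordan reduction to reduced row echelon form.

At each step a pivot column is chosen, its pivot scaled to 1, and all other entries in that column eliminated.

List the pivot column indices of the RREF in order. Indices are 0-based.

[1] R0 /= -4  ⇒  (1, -1/4)
     R1 -= -3·R0  ⇒  (0, 13/4)
[2] R1 /= 13/4  ⇒  (0, 1)
     R0 -= -1/4·R1  ⇒  (1, 0)

pivot columns: 0, 1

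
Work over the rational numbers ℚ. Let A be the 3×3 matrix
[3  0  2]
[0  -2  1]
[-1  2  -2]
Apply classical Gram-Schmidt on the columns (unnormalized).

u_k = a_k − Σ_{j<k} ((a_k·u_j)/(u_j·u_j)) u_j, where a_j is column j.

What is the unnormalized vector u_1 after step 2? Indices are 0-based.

u_1 = (3/5, -2, 9/5)

Step 1: u_0 = a_0 = (3, 0, -1).
Step 2: u_1 = a_1 − (-1/5)·u_0 = (3/5, -2, 9/5).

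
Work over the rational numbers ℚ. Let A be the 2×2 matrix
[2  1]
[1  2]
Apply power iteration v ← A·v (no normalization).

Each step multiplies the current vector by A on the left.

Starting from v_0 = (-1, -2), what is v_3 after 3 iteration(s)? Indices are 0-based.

v_0 = (-1, -2).
v_1 = A·v_0 = (-4, -5).
v_2 = A·v_1 = (-13, -14).
v_3 = A·v_2 = (-40, -41).

v_3 = (-40, -41)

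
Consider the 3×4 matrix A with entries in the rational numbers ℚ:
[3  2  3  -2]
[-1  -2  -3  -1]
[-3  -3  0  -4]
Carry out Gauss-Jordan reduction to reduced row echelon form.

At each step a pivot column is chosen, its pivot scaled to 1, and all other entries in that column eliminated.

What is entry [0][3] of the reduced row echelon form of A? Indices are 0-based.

step 1: normalize row 0 (÷3) = (1, 2/3, 1, -2/3)
  row 1: subtract -1×row0 = (0, -4/3, -2, -5/3)
  row 2: subtract -3×row0 = (0, -1, 3, -6)
step 2: normalize row 1 (÷-4/3) = (0, 1, 3/2, 5/4)
  row 0: subtract 2/3×row1 = (1, 0, 0, -3/2)
  row 2: subtract -1×row1 = (0, 0, 9/2, -19/4)
step 3: normalize row 2 (÷9/2) = (0, 0, 1, -19/18)
  row 1: subtract 3/2×row2 = (0, 1, 0, 17/6)

M[0][3] = -3/2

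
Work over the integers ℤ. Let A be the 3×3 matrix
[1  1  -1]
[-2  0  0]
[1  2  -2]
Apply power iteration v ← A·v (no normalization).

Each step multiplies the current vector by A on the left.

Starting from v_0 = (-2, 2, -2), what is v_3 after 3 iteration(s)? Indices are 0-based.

v_0 = (-2, 2, -2).
v_1 = A·v_0 = (2, 4, 6).
v_2 = A·v_1 = (0, -4, -2).
v_3 = A·v_2 = (-2, 0, -4).

v_3 = (-2, 0, -4)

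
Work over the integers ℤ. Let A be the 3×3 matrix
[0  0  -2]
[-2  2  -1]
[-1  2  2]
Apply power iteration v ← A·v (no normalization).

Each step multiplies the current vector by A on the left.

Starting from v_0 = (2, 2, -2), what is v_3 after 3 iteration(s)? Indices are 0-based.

v_3 = (8, -8, -16)

v_0 = (2, 2, -2).
v_1 = A·v_0 = (4, 2, -2).
v_2 = A·v_1 = (4, -2, -4).
v_3 = A·v_2 = (8, -8, -16).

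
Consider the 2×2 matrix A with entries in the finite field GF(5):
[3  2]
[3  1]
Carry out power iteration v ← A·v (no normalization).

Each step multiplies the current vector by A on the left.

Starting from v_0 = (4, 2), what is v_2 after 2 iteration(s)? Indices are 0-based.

v_2 = (1, 2)

v_0 = (4, 2).
v_1 = A·v_0 = (1, 4).
v_2 = A·v_1 = (1, 2).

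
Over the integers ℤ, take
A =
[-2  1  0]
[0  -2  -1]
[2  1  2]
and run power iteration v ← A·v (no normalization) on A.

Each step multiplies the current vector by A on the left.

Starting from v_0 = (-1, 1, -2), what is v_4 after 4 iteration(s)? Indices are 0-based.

v_4 = (-40, 27, -2)

v_0 = (-1, 1, -2).
v_1 = A·v_0 = (3, 0, -5).
v_2 = A·v_1 = (-6, 5, -4).
v_3 = A·v_2 = (17, -6, -15).
v_4 = A·v_3 = (-40, 27, -2).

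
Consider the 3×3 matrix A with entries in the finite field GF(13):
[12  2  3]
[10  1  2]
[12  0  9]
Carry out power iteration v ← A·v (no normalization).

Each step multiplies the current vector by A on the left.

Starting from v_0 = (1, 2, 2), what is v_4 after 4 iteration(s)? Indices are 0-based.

v_0 = (1, 2, 2).
v_1 = A·v_0 = (9, 3, 4).
v_2 = A·v_1 = (9, 10, 1).
v_3 = A·v_2 = (1, 11, 0).
v_4 = A·v_3 = (8, 8, 12).

v_4 = (8, 8, 12)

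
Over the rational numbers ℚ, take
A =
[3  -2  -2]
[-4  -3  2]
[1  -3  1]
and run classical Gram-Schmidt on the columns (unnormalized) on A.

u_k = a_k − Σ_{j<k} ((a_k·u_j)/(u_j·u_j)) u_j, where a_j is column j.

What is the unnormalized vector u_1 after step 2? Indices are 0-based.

u_1 = (-61/26, -33/13, -81/26)

Step 1: u_0 = a_0 = (3, -4, 1).
Step 2: u_1 = a_1 − (3/26)·u_0 = (-61/26, -33/13, -81/26).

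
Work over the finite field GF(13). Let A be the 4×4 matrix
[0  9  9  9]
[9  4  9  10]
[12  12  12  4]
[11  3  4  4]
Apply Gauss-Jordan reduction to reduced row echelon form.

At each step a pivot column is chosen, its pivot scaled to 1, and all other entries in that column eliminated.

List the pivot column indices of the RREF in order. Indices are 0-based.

pivot columns: 0, 1, 2, 3

step 1: exchange rows 0,1
step 1: normalize row 0 (÷9) = (1, 12, 1, 4)
  row 2: subtract 12×row0 = (0, 11, 0, 8)
  row 3: subtract 11×row0 = (0, 1, 6, 12)
step 2: normalize row 1 (÷9) = (0, 1, 1, 1)
  row 0: subtract 12×row1 = (1, 0, 2, 5)
  row 2: subtract 11×row1 = (0, 0, 2, 10)
  row 3: subtract 1×row1 = (0, 0, 5, 11)
step 3: normalize row 2 (÷2) = (0, 0, 1, 5)
  row 0: subtract 2×row2 = (1, 0, 0, 8)
  row 1: subtract 1×row2 = (0, 1, 0, 9)
  row 3: subtract 5×row2 = (0, 0, 0, 12)
step 4: normalize row 3 (÷12) = (0, 0, 0, 1)
  row 0: subtract 8×row3 = (1, 0, 0, 0)
  row 1: subtract 9×row3 = (0, 1, 0, 0)
  row 2: subtract 5×row3 = (0, 0, 1, 0)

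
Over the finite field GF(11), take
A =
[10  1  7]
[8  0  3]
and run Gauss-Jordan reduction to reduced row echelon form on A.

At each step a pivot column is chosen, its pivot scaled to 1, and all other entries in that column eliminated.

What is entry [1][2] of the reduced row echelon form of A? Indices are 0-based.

[1] R0 /= 10  ⇒  (1, 10, 4)
     R1 -= 8·R0  ⇒  (0, 8, 4)
[2] R1 /= 8  ⇒  (0, 1, 6)
     R0 -= 10·R1  ⇒  (1, 0, 10)

M[1][2] = 6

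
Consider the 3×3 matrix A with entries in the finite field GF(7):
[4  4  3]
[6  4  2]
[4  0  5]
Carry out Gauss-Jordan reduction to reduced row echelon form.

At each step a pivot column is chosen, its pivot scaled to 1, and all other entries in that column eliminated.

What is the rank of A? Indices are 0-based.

step 1: normalize row 0 (÷4) = (1, 1, 6)
  row 1: subtract 6×row0 = (0, 5, 1)
  row 2: subtract 4×row0 = (0, 3, 2)
step 2: normalize row 1 (÷5) = (0, 1, 3)
  row 0: subtract 1×row1 = (1, 0, 3)
  row 2: subtract 3×row1 = (0, 0, 0)
skip col 2 (zero from row 2)

rank = 2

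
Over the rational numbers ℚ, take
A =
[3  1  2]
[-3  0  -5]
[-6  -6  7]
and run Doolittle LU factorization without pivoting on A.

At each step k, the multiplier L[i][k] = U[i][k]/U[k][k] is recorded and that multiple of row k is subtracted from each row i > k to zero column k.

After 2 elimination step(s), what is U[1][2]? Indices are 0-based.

k=0: U[0][0]=3
  eliminate (1,0): mult=-1, new row 1: (0, 1, -3); set L[1][0]=-1
  eliminate (2,0): mult=-2, new row 2: (0, -4, 11); set L[2][0]=-2
k=1: U[1][1]=1
  eliminate (2,1): mult=-4, new row 2: (0, 0, -1); set L[2][1]=-4

U[1][2] = -3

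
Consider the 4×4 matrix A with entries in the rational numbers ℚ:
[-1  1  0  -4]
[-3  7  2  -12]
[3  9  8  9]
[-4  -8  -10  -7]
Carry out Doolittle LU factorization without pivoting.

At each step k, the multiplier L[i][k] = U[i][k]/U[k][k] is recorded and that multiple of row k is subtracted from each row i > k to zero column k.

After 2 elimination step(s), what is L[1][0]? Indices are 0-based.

Step 1: pivot at (0,0) is -1.
  row1 ← row1 − (3)·row0  ⇒  L[1][0]=3, U row1=(0, 4, 2, 0)
  row2 ← row2 − (-3)·row0  ⇒  L[2][0]=-3, U row2=(0, 12, 8, -3)
  row3 ← row3 − (4)·row0  ⇒  L[3][0]=4, U row3=(0, -12, -10, 9)
Step 2: pivot at (1,1) is 4.
  row2 ← row2 − (3)·row1  ⇒  L[2][1]=3, U row2=(0, 0, 2, -3)
  row3 ← row3 − (-3)·row1  ⇒  L[3][1]=-3, U row3=(0, 0, -4, 9)

L[1][0] = 3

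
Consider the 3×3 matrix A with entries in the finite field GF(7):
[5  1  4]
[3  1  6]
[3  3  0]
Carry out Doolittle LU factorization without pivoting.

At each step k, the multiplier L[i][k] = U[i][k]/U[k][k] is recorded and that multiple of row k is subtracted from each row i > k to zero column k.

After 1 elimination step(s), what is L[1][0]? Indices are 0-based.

k=0: U[0][0]=5
  eliminate (1,0): mult=2, new row 1: (0, 6, 5); set L[1][0]=2
  eliminate (2,0): mult=2, new row 2: (0, 1, 6); set L[2][0]=2

L[1][0] = 2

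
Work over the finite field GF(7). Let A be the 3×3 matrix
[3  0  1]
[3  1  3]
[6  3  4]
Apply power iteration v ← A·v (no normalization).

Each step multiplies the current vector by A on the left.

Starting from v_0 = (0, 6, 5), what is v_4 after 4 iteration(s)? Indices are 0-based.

v_0 = (0, 6, 5).
v_1 = A·v_0 = (5, 0, 3).
v_2 = A·v_1 = (4, 3, 0).
v_3 = A·v_2 = (5, 1, 5).
v_4 = A·v_3 = (6, 3, 4).

v_4 = (6, 3, 4)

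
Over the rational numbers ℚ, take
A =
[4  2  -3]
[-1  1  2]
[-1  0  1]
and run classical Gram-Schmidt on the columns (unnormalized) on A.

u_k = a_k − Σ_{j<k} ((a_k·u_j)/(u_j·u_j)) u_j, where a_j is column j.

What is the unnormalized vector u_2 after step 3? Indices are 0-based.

u_2 = (-1/41, 2/41, -6/41)

Step 1: u_0 = a_0 = (4, -1, -1).
Step 2: u_1 = a_1 − (7/18)·u_0 = (4/9, 25/18, 7/18).
Step 3: u_2 = a_2 − (-5/6)·u_0 − (33/41)·u_1 = (-1/41, 2/41, -6/41).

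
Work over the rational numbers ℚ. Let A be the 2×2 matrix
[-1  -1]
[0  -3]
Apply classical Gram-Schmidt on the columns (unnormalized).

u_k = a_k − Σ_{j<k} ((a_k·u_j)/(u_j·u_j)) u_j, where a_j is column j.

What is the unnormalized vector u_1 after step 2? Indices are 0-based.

u_1 = (0, -3)

Step 1: u_0 = a_0 = (-1, 0).
Step 2: u_1 = a_1 − (1)·u_0 = (0, -3).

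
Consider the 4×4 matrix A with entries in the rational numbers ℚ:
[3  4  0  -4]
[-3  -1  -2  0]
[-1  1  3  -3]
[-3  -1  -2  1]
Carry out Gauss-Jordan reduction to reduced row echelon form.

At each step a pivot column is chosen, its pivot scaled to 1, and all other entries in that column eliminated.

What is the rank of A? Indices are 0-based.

step 1: normalize row 0 (÷3) = (1, 4/3, 0, -4/3)
  row 1: subtract -3×row0 = (0, 3, -2, -4)
  row 2: subtract -1×row0 = (0, 7/3, 3, -13/3)
  row 3: subtract -3×row0 = (0, 3, -2, -3)
step 2: normalize row 1 (÷3) = (0, 1, -2/3, -4/3)
  row 0: subtract 4/3×row1 = (1, 0, 8/9, 4/9)
  row 2: subtract 7/3×row1 = (0, 0, 41/9, -11/9)
  row 3: subtract 3×row1 = (0, 0, 0, 1)
step 3: normalize row 2 (÷41/9) = (0, 0, 1, -11/41)
  row 0: subtract 8/9×row2 = (1, 0, 0, 28/41)
  row 1: subtract -2/3×row2 = (0, 1, 0, -62/41)
step 4: normalize row 3 (÷1) = (0, 0, 0, 1)
  row 0: subtract 28/41×row3 = (1, 0, 0, 0)
  row 1: subtract -62/41×row3 = (0, 1, 0, 0)
  row 2: subtract -11/41×row3 = (0, 0, 1, 0)

rank = 4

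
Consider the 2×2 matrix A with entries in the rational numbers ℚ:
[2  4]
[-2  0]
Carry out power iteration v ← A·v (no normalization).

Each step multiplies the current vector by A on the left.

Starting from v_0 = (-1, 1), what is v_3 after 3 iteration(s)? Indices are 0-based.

v_3 = (8, -24)

v_0 = (-1, 1).
v_1 = A·v_0 = (2, 2).
v_2 = A·v_1 = (12, -4).
v_3 = A·v_2 = (8, -24).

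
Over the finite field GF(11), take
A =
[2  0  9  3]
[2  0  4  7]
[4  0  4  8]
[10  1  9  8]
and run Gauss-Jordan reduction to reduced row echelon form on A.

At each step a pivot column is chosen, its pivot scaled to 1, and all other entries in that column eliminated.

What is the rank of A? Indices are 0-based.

step 1: normalize row 0 (÷2) = (1, 0, 10, 7)
  row 1: subtract 2×row0 = (0, 0, 6, 4)
  row 2: subtract 4×row0 = (0, 0, 8, 2)
  row 3: subtract 10×row0 = (0, 1, 8, 4)
step 2: exchange rows 1,3
step 2: normalize row 1 (÷1) = (0, 1, 8, 4)
step 3: normalize row 2 (÷8) = (0, 0, 1, 3)
  row 0: subtract 10×row2 = (1, 0, 0, 10)
  row 1: subtract 8×row2 = (0, 1, 0, 2)
  row 3: subtract 6×row2 = (0, 0, 0, 8)
step 4: normalize row 3 (÷8) = (0, 0, 0, 1)
  row 0: subtract 10×row3 = (1, 0, 0, 0)
  row 1: subtract 2×row3 = (0, 1, 0, 0)
  row 2: subtract 3×row3 = (0, 0, 1, 0)

rank = 4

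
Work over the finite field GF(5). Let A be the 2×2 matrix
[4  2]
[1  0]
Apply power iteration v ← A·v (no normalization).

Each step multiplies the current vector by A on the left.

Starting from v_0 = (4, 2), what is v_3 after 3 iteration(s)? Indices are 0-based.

v_0 = (4, 2).
v_1 = A·v_0 = (0, 4).
v_2 = A·v_1 = (3, 0).
v_3 = A·v_2 = (2, 3).

v_3 = (2, 3)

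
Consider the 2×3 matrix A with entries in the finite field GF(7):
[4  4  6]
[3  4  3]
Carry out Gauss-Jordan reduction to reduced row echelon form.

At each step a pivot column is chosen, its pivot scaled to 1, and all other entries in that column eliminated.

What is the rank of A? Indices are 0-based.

[1] R0 /= 4  ⇒  (1, 1, 5)
     R1 -= 3·R0  ⇒  (0, 1, 2)
[2] R1 /= 1  ⇒  (0, 1, 2)
     R0 -= 1·R1  ⇒  (1, 0, 3)

rank = 2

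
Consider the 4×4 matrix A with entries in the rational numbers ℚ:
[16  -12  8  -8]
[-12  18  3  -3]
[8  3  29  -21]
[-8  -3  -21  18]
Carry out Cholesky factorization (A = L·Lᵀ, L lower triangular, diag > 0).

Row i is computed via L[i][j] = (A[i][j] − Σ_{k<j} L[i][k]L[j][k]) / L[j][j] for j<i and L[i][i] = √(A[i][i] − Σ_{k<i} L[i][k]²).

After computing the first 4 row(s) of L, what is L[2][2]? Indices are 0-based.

L[2][2] = 4

Step 1: L[0][0] = √(16) = 4.
  L[1][0] = (-12) / L[0][0] = -3.
Step 2: L[1][1] = √(9) = 3.
  L[2][0] = (8) / L[0][0] = 2.
  L[2][1] = (9) / L[1][1] = 3.
Step 3: L[2][2] = √(16) = 4.
  L[3][0] = (-8) / L[0][0] = -2.
  L[3][1] = (-9) / L[1][1] = -3.
  L[3][2] = (-8) / L[2][2] = -2.
Step 4: L[3][3] = √(1) = 1.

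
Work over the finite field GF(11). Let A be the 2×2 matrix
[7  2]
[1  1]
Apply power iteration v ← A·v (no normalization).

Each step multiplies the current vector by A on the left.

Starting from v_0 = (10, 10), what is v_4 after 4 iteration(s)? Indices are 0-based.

v_0 = (10, 10).
v_1 = A·v_0 = (2, 9).
v_2 = A·v_1 = (10, 0).
v_3 = A·v_2 = (4, 10).
v_4 = A·v_3 = (4, 3).

v_4 = (4, 3)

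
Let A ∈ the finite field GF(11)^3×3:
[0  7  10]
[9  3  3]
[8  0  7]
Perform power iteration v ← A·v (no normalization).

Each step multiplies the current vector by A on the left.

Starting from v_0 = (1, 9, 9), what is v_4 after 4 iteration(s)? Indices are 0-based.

v_0 = (1, 9, 9).
v_1 = A·v_0 = (10, 8, 5).
v_2 = A·v_1 = (7, 8, 5).
v_3 = A·v_2 = (7, 3, 3).
v_4 = A·v_3 = (7, 4, 0).

v_4 = (7, 4, 0)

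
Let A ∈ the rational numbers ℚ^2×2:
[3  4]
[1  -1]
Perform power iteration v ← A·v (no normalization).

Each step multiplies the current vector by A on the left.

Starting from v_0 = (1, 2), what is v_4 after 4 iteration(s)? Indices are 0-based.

v_4 = (473, 118)

v_0 = (1, 2).
v_1 = A·v_0 = (11, -1).
v_2 = A·v_1 = (29, 12).
v_3 = A·v_2 = (135, 17).
v_4 = A·v_3 = (473, 118).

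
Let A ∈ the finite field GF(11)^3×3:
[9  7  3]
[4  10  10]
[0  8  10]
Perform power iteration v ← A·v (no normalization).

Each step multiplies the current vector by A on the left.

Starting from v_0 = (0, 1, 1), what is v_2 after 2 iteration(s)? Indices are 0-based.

v_2 = (9, 2, 10)

v_0 = (0, 1, 1).
v_1 = A·v_0 = (10, 9, 7).
v_2 = A·v_1 = (9, 2, 10).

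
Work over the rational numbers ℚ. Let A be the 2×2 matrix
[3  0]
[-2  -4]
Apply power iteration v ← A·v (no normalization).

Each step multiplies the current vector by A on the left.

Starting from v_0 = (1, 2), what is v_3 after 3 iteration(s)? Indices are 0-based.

v_0 = (1, 2).
v_1 = A·v_0 = (3, -10).
v_2 = A·v_1 = (9, 34).
v_3 = A·v_2 = (27, -154).

v_3 = (27, -154)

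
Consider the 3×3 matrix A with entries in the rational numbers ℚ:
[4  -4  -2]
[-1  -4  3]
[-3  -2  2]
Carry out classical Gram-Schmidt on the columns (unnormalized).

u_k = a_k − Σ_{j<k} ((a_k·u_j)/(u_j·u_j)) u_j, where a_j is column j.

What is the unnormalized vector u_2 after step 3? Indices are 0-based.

Step 1: u_0 = a_0 = (4, -1, -3).
Step 2: u_1 = a_1 − (-3/13)·u_0 = (-40/13, -55/13, -35/13).
Step 3: u_2 = a_2 − (-17/26)·u_0 − (-31/90)·u_1 = (-4/9, 8/9, -8/9).

u_2 = (-4/9, 8/9, -8/9)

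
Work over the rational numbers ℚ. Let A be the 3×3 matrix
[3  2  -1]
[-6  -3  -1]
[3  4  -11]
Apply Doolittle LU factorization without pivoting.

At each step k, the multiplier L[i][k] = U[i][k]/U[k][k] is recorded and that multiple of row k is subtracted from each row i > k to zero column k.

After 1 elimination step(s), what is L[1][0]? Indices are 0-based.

L[1][0] = -2

k=0: U[0][0]=3
  eliminate (1,0): mult=-2, new row 1: (0, 1, -3); set L[1][0]=-2
  eliminate (2,0): mult=1, new row 2: (0, 2, -10); set L[2][0]=1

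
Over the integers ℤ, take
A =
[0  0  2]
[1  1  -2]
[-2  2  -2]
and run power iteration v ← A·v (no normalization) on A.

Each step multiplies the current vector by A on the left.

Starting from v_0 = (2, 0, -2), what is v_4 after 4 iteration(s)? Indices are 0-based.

v_4 = (-72, 74, -84)

v_0 = (2, 0, -2).
v_1 = A·v_0 = (-4, 6, 0).
v_2 = A·v_1 = (0, 2, 20).
v_3 = A·v_2 = (40, -38, -36).
v_4 = A·v_3 = (-72, 74, -84).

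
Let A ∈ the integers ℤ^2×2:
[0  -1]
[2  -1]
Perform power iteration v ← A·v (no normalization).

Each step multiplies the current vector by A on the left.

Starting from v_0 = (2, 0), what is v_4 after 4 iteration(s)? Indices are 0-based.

v_4 = (4, 12)

v_0 = (2, 0).
v_1 = A·v_0 = (0, 4).
v_2 = A·v_1 = (-4, -4).
v_3 = A·v_2 = (4, -4).
v_4 = A·v_3 = (4, 12).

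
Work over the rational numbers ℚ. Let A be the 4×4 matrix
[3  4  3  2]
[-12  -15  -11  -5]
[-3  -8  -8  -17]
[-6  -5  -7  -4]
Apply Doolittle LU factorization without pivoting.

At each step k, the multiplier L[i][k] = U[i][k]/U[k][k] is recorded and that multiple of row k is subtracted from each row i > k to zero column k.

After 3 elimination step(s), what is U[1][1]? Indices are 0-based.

U[1][1] = 1

k=0: U[0][0]=3
  eliminate (1,0): mult=-4, new row 1: (0, 1, 1, 3); set L[1][0]=-4
  eliminate (2,0): mult=-1, new row 2: (0, -4, -5, -15); set L[2][0]=-1
  eliminate (3,0): mult=-2, new row 3: (0, 3, -1, 0); set L[3][0]=-2
k=1: U[1][1]=1
  eliminate (2,1): mult=-4, new row 2: (0, 0, -1, -3); set L[2][1]=-4
  eliminate (3,1): mult=3, new row 3: (0, 0, -4, -9); set L[3][1]=3
k=2: U[2][2]=-1
  eliminate (3,2): mult=4, new row 3: (0, 0, 0, 3); set L[3][2]=4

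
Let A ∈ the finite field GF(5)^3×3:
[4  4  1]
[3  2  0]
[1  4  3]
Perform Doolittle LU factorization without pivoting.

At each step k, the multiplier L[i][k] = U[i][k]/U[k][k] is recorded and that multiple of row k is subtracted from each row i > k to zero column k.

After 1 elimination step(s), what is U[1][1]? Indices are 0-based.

U[1][1] = 4

Step 1: pivot at (0,0) is 4.
  row1 ← row1 − (2)·row0  ⇒  L[1][0]=2, U row1=(0, 4, 3)
  row2 ← row2 − (4)·row0  ⇒  L[2][0]=4, U row2=(0, 3, 4)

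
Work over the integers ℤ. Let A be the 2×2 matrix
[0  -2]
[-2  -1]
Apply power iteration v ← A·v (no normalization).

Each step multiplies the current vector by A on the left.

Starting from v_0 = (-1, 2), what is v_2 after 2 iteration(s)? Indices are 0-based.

v_0 = (-1, 2).
v_1 = A·v_0 = (-4, 0).
v_2 = A·v_1 = (0, 8).

v_2 = (0, 8)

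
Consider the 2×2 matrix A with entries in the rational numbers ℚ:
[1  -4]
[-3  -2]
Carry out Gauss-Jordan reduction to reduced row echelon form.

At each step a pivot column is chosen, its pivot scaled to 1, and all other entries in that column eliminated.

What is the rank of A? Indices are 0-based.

step 1: normalize row 0 (÷1) = (1, -4)
  row 1: subtract -3×row0 = (0, -14)
step 2: normalize row 1 (÷-14) = (0, 1)
  row 0: subtract -4×row1 = (1, 0)

rank = 2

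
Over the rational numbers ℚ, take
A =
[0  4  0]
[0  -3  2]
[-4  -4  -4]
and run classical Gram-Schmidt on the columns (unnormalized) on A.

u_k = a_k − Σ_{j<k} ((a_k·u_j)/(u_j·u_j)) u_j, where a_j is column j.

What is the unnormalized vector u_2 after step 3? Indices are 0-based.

Step 1: u_0 = a_0 = (0, 0, -4).
Step 2: u_1 = a_1 − (1)·u_0 = (4, -3, 0).
Step 3: u_2 = a_2 − (1)·u_0 − (-6/25)·u_1 = (24/25, 32/25, 0).

u_2 = (24/25, 32/25, 0)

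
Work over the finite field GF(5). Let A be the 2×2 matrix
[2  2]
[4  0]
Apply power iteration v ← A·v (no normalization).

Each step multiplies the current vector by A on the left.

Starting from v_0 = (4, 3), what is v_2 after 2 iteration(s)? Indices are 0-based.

v_0 = (4, 3).
v_1 = A·v_0 = (4, 1).
v_2 = A·v_1 = (0, 1).

v_2 = (0, 1)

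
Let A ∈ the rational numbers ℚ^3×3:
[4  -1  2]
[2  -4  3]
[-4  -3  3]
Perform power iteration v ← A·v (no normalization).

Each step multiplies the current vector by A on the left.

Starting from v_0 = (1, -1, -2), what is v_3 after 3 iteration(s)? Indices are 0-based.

v_3 = (-71, -19, 22)

v_0 = (1, -1, -2).
v_1 = A·v_0 = (1, 0, -7).
v_2 = A·v_1 = (-10, -19, -25).
v_3 = A·v_2 = (-71, -19, 22).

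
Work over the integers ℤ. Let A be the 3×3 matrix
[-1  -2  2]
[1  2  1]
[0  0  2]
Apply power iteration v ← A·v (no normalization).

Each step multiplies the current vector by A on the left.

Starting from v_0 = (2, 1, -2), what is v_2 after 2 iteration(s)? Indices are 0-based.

v_2 = (-4, -8, -8)

v_0 = (2, 1, -2).
v_1 = A·v_0 = (-8, 2, -4).
v_2 = A·v_1 = (-4, -8, -8).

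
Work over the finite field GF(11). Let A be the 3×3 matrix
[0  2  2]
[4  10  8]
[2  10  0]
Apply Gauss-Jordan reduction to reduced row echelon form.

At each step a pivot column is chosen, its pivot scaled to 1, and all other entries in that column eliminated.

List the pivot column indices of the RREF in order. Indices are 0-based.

pivot columns: 0, 1, 2

pivot(0,0): swap R0↔R1
pivot(0,0)=4: scale R0 → (1, 8, 2)
  clear (2,0): R2 −= (2)R0 → (0, 5, 7)
pivot(1,1)=2: scale R1 → (0, 1, 1)
  clear (0,1): R0 −= (8)R1 → (1, 0, 5)
  clear (2,1): R2 −= (5)R1 → (0, 0, 2)
pivot(2,2)=2: scale R2 → (0, 0, 1)
  clear (0,2): R0 −= (5)R2 → (1, 0, 0)
  clear (1,2): R1 −= (1)R2 → (0, 1, 0)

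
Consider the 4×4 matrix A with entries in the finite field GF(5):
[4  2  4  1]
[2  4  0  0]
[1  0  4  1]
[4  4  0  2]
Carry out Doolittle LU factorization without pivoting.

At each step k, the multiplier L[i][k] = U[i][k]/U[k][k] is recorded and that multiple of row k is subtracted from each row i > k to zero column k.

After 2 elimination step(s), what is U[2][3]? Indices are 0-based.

[col 0] pivot 4
  R1 -= 3*R0 → (0, 3, 3, 2)  (L[1][0] := 3)
  R2 -= 4*R0 → (0, 2, 3, 2)  (L[2][0] := 4)
  R3 -= 1*R0 → (0, 2, 1, 1)  (L[3][0] := 1)
[col 1] pivot 3
  R2 -= 4*R1 → (0, 0, 1, 4)  (L[2][1] := 4)
  R3 -= 4*R1 → (0, 0, 4, 3)  (L[3][1] := 4)

U[2][3] = 4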